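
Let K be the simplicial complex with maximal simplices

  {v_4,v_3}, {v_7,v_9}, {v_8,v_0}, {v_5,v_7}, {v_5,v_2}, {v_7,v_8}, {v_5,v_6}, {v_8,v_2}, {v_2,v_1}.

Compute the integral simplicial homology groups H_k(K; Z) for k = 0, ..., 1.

H_0 ≅ Z^2,  H_1 ≅ Z.

Take the total order v_0 < v_1 < v_2 < v_3 < v_4 < v_5 < v_6 < v_7 < v_8 < v_9 on the vertex set. Then K (dimension 1) consists of the simplices:

  0-simplices (10): [v_0], [v_1], [v_2], [v_3], [v_4], [v_5], [v_6], [v_7], [v_8], [v_9]
  1-simplices (9): [v_0,v_8], [v_1,v_2], [v_2,v_5], [v_2,v_8], [v_3,v_4], [v_5,v_6], [v_5,v_7], [v_7,v_8], [v_7,v_9]

Hence C_0 ≅ Z^10, C_1 ≅ Z^9.

∂_1: C_1 → C_0 is given by ∂[p,q] = [q] − [p].
The resulting 10×9 matrix has rank 8, and its Smith normal form has invariant factors (1,1,1,1,1,1,1,1).

From H_k ≅ ker(∂_k) / im(∂_{k+1}) we obtain:

  H_0: rank C_0 − rank ∂_1 = 10 − 8 = 2, and the invariant factors of ∂_1 are all 1, so H_0 = Z^2.
  H_1: rank ker ∂_1 − rank ∂_2 = (9 − 8) − 0 = 1, and there is no ∂_2, so H_1 = Z.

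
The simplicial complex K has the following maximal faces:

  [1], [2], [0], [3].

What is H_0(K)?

H_0 = Z^4.

Fix the vertex order 0 < 1 < 2 < 3 and write every simplex with vertices in increasing order. Then dim K = 0 and the simplices of K are:

  0-simplices (4): [0], [1], [2], [3]

so the chain groups are C_0 ≅ Z^4.

Computing H_k = (kernel of ∂_k) / (image of ∂_{k+1}):

  H_0: rank C_0 − rank ∂_1 = 4 − 0 = 4, and there is no ∂_1, so H_0 = Z^4.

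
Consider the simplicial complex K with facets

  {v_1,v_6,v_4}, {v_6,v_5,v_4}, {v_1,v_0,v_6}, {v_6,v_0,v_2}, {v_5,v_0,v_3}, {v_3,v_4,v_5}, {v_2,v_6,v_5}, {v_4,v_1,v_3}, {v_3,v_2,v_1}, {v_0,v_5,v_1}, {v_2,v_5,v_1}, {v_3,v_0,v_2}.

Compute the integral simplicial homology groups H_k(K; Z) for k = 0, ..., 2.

Order the vertices as v_0 < v_1 < v_2 < v_3 < v_4 < v_5 < v_6. Listing each simplex with vertices in this order, K has dimension 2 with simplices:

  0-simplices (7): [v_0], [v_1], [v_2], [v_3], [v_4], [v_5], [v_6]
  1-simplices (18): (18 of them)
  2-simplices (12): (12 of them)

so the chain groups are C_0 ≅ Z^7, C_1 ≅ Z^18, C_2 ≅ Z^12.

∂_1: C_1 → C_0 is given by ∂[p,q] = [q] − [p].
The resulting 7×18 matrix has rank 6, and its Smith normal form has invariant factors (1,1,1,1,1,1).

Boundary ∂_2: C_2 → C_1 sends each 2-simplex [p,q,r] to [q,r] − [p,r] + [p,q]. For instance
  ∂[v_1,v_4,v_6] = [v_4,v_6] − [v_1,v_6] + [v_1,v_4],
  ∂[v_1,v_2,v_3] = [v_2,v_3] − [v_1,v_3] + [v_1,v_2].
The resulting 18×12 matrix has rank 12, and its Smith normal form has invariant factors (1,1,1,1,1,1,1,1,1,1,1,2).

From H_k ≅ ker(∂_k) / im(∂_{k+1}) we obtain:

  H_0: rank C_0 − rank ∂_1 = 7 − 6 = 1, and the invariant factors of ∂_1 are all 1, so H_0 = Z.
  H_1: rank ker ∂_1 − rank ∂_2 = (18 − 6) − 12 = 0, and ∂_2 has invariant factor 2 > 1, so H_1 = Z/2.
  H_2: rank ker ∂_2 − rank ∂_3 = (12 − 12) − 0 = 0, and there is no ∂_3, so H_2 = 0.

(K is a triangulation of the real projective plane RP^2.)

H_0 = Z,  H_1 = Z/2,  H_2 = 0.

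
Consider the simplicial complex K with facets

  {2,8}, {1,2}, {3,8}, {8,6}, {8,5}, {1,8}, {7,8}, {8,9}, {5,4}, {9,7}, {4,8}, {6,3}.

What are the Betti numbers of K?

b_0 = 1, b_1 = 4.

Order the vertices as 1 < 2 < 3 < 4 < 5 < 6 < 7 < 8 < 9. Listing each simplex with vertices in this order, K has dimension 1 with simplices:

  0-simplices (9): [1], [2], [3], [4], [5], [6], [7], [8], [9]
  1-simplices (12): [1,2], [1,8], [2,8], [3,6], [3,8], [4,5], [4,8], [5,8], [6,8], [7,8], [7,9], [8,9]

giving chain groups C_0 ≅ Z^9, C_1 ≅ Z^12.

The boundary map ∂_1: C_1 → C_0 maps an edge to its endpoints' difference, ∂[p,q] = q − p. For instance
  ∂[3,8] = [8] − [3].
As a 9×12 matrix over Z this has rank 8, with invariant factors (1,1,1,1,1,1,1,1).

Computing H_k = (kernel of ∂_k) / (image of ∂_{k+1}):

  H_0: rank C_0 − rank ∂_1 = 9 − 8 = 1, and the invariant factors of ∂_1 are all 1, so H_0 ≅ Z.
  H_1: rank ker ∂_1 − rank ∂_2 = (12 − 8) − 0 = 4, and there is no ∂_2, so H_1 ≅ Z^4.

Hence the Betti numbers are b_0 = 1, b_1 = 4.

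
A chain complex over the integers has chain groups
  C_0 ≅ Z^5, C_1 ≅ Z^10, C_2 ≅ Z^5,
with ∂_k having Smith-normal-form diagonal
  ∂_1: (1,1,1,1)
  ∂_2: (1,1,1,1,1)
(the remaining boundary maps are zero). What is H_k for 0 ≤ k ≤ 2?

H_0 = Z,  H_1 = Z,  H_2 = 0.

H_0: b_0 = 5 − 0 − 4 = 1; torsion from ∂_1 factors > 1: none. So H_0 = Z.
H_1: b_1 = 10 − 4 − 5 = 1; torsion from ∂_2 factors > 1: none. So H_1 = Z.
H_2: b_2 = 5 − 5 − 0 = 0; torsion from ∂_3 factors > 1: none. So H_2 = 0.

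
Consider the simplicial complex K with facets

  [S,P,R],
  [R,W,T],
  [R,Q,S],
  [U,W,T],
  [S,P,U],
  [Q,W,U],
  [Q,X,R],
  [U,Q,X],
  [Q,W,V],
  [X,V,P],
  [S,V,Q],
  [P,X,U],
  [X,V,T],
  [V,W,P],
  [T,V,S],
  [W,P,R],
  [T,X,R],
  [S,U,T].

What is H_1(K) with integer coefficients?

H_1 = Z^2.

Fix the vertex order P < Q < R < S < T < U < V < W < X and write every simplex with vertices in increasing order. Then dim K = 2 and the simplices of K are:

  0-simplices (9): P, Q, R, S, T, U, V, W, X
  1-simplices (27): PR, PS, PU, PV, PW, PX, QR, QS, QU, QV, QW, QX, RS, RT, RW, RX, ST, SU, SV, TU, TV, TW, TX, UW, UX, VW, VX
  2-simplices (18): PRS, PRW, PSU, PUX, PVW, PVX, QRS, QRX, QSV, QUW, QUX, QVW, RTW, RTX, STU, STV, TUW, TVX

Hence C_0 ≅ Z^9, C_1 ≅ Z^27, C_2 ≅ Z^18.

∂_1: C_1 → C_0 sends each edge [p,q] (with p < q) to q − p. For instance
  ∂UX = X − U.
The 9×27 boundary matrix has rank 8 and Smith normal form diag(1,1,1,1,1,1,1,1).

The boundary map ∂_2: C_2 → C_1 maps a triangle to the signed sum of its edges. For instance
  ∂PVW = VW − PW + PV,
  ∂QUW = UW − QW + QU.
The resulting 27×18 matrix has rank 17, and its Smith normal form has invariant factors (1,1,1,1,1,1,1,1,1,1,1,1,1,1,1,1,1).

Computing H_k = (kernel of ∂_k) / (image of ∂_{k+1}):

  H_1: rank ker ∂_1 − rank ∂_2 = (27 − 8) − 17 = 2, and the invariant factors of ∂_2 are all 1, so H_1 ≅ Z^2.

(K is a triangulation of the torus T^2.)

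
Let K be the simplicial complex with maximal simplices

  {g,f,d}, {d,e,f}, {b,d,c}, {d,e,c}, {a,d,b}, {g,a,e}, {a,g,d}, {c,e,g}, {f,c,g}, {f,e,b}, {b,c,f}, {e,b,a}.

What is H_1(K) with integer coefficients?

Fix the vertex order a < b < c < d < e < f < g and write every simplex with vertices in increasing order. Then dim K = 2 and the simplices of K are:

  0-simplices (7): a, b, c, d, e, f, g
  1-simplices (18): ab, ad, ae, ag, bc, bd, be, bf, cd, ce, cf, cg, de, df, dg, ef, eg, fg
  2-simplices (12): abd, abe, adg, aeg, bcd, bcf, bef, cde, ceg, cfg, def, dfg

Hence C_0 ≅ Z^7, C_1 ≅ Z^18, C_2 ≅ Z^12.

∂_1: C_1 → C_0 sends each edge [p,q] (with p < q) to q − p.
The resulting 7×18 matrix has rank 6, and its Smith normal form has invariant factors (1,1,1,1,1,1).

The boundary map ∂_2: C_2 → C_1 sends each 2-simplex [p,q,r] to [q,r] − [p,r] + [p,q]. For instance
  ∂bef = ef − bf + be,
  ∂def = ef − df + de.
This gives a 18×12 integer matrix of rank 12; reducing to Smith normal form yields diagonal entries (1,1,1,1,1,1,1,1,1,1,1,2).

From H_k ≅ ker(∂_k) / im(∂_{k+1}) we obtain:

  H_1: rank ker ∂_1 − rank ∂_2 = (18 − 6) − 12 = 0, and ∂_2 has invariant factor 2 > 1, so H_1 ≅ Z/2Z.

(K is a triangulation of the real projective plane RP^2.)

H_1 ≅ Z/2Z.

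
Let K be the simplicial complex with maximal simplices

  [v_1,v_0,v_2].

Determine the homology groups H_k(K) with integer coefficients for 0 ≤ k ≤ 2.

We work with the vertex ordering v_0 < v_1 < v_2. The simplices of K, each written with vertices in increasing order, are:

  0-simplices (3): [v_0], [v_1], [v_2]
  1-simplices (3): [v_0,v_1], [v_0,v_2], [v_1,v_2]
  2-simplices (1): [v_0,v_1,v_2]

so the chain groups are C_0 ≅ Z^3, C_1 ≅ Z^3, C_2 ≅ Z^1.

∂_1: C_1 → C_0 maps an edge to its endpoints' difference, ∂[p,q] = q − p. For instance
  ∂[v_0,v_1] = [v_1] − [v_0].
As a 3×3 matrix over Z this has rank 2, with invariant factors (1,1).

Boundary ∂_2: C_2 → C_1 acts by ∂[p,q,r] = [q,r] − [p,r] + [p,q]. For instance
  ∂[v_0,v_1,v_2] = [v_1,v_2] − [v_0,v_2] + [v_0,v_1].
The resulting 3×1 matrix has rank 1, and its Smith normal form has invariant factors (1).

From H_k ≅ ker(∂_k) / im(∂_{k+1}) we obtain:

  H_0: rank C_0 − rank ∂_1 = 3 − 2 = 1, and the invariant factors of ∂_1 are all 1, so H_0 ≅ Z.
  H_1: rank ker ∂_1 − rank ∂_2 = (3 − 2) − 1 = 0, and the invariant factors of ∂_2 are all 1, so H_1 ≅ 0.
  H_2: rank ker ∂_2 − rank ∂_3 = (1 − 1) − 0 = 0, and there is no ∂_3, so H_2 ≅ 0.

As a check, the Euler characteristic is 3 − 3 + 1 = 1, which agrees with 1 − 0 + 0 = 1.
(K is a triangulation of the 2-simplex.)

H_0 ≅ Z,  H_1 = 0,  H_2 = 0.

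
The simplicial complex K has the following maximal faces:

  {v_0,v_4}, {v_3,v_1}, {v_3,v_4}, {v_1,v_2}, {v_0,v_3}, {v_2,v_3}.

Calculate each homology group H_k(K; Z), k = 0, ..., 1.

H_0 = Z,  H_1 = Z^2.

Take the total order v_0 < v_1 < v_2 < v_3 < v_4 on the vertex set. Then K (dimension 1) consists of the simplices:

  0-simplices (5): [v_0], [v_1], [v_2], [v_3], [v_4]
  1-simplices (6): [v_0,v_3], [v_0,v_4], [v_1,v_2], [v_1,v_3], [v_2,v_3], [v_3,v_4]

Hence C_0 ≅ Z^5, C_1 ≅ Z^6.

Boundary ∂_1: C_1 → C_0 maps an edge to its endpoints' difference, ∂[p,q] = q − p.
As a 5×6 matrix over Z this has rank 4, with invariant factors (1,1,1,1).

Reading off H_k = ker ∂_k / im ∂_{k+1}:

  H_0: rank C_0 − rank ∂_1 = 5 − 4 = 1, and the invariant factors of ∂_1 are all 1, so H_0 ≅ Z.
  H_1: rank ker ∂_1 − rank ∂_2 = (6 − 4) − 0 = 2, and there is no ∂_2, so H_1 ≅ Z^2.

As a check, the Euler characteristic is 5 − 6 = -1, which agrees with 1 − 2 = -1.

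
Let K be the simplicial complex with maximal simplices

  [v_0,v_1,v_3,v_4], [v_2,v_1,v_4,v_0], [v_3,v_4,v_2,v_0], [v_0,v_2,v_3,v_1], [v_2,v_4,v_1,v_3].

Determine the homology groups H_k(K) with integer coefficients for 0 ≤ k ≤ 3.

Fix the vertex order v_0 < v_1 < v_2 < v_3 < v_4 and write every simplex with vertices in increasing order. Then dim K = 3 and the simplices of K are:

  0-simplices (5): [v_0], [v_1], [v_2], [v_3], [v_4]
  1-simplices (10): [v_0,v_1], [v_0,v_2], [v_0,v_3], [v_0,v_4], [v_1,v_2], [v_1,v_3], [v_1,v_4], [v_2,v_3], [v_2,v_4], [v_3,v_4]
  2-simplices (10): [v_0,v_1,v_2], [v_0,v_1,v_3], [v_0,v_1,v_4], [v_0,v_2,v_3], [v_0,v_2,v_4], [v_0,v_3,v_4], [v_1,v_2,v_3], [v_1,v_2,v_4], [v_1,v_3,v_4], [v_2,v_3,v_4]
  3-simplices (5): [v_0,v_1,v_2,v_3], [v_0,v_1,v_2,v_4], [v_0,v_1,v_3,v_4], [v_0,v_2,v_3,v_4], [v_1,v_2,v_3,v_4]

giving chain groups C_0 ≅ Z^5, C_1 ≅ Z^10, C_2 ≅ Z^10, C_3 ≅ Z^5.

Boundary ∂_1: C_1 → C_0 maps an edge to its endpoints' difference, ∂[p,q] = q − p.
The resulting 5×10 matrix has rank 4, and its Smith normal form has invariant factors (1,1,1,1).

The boundary map ∂_2: C_2 → C_1 acts by ∂[p,q,r] = [q,r] − [p,r] + [p,q]. For instance
  ∂[v_0,v_2,v_3] = [v_2,v_3] − [v_0,v_3] + [v_0,v_2],
  ∂[v_2,v_3,v_4] = [v_3,v_4] − [v_2,v_4] + [v_2,v_3].
As a 10×10 matrix over Z this has rank 6, with invariant factors (1,1,1,1,1,1).

The boundary map ∂_3: C_3 → C_2 sends each 3-simplex σ to the alternating sum Σ_i (−1)^i (σ with its i-th vertex removed). For instance
  ∂[v_1,v_2,v_3,v_4] = [v_2,v_3,v_4] − [v_1,v_3,v_4] + [v_1,v_2,v_4] − [v_1,v_2,v_3],
  ∂[v_0,v_1,v_3,v_4] = [v_1,v_3,v_4] − [v_0,v_3,v_4] + [v_0,v_1,v_4] − [v_0,v_1,v_3].
The resulting 10×5 matrix has rank 4, and its Smith normal form has invariant factors (1,1,1,1).

Reading off H_k = ker ∂_k / im ∂_{k+1}:

  H_0: rank C_0 − rank ∂_1 = 5 − 4 = 1, and the invariant factors of ∂_1 are all 1, so H_0 ≅ Z.
  H_1: rank ker ∂_1 − rank ∂_2 = (10 − 4) − 6 = 0, and the invariant factors of ∂_2 are all 1, so H_1 ≅ 0.
  H_2: rank ker ∂_2 − rank ∂_3 = (10 − 6) − 4 = 0, and the invariant factors of ∂_3 are all 1, so H_2 ≅ 0.
  H_3: rank ker ∂_3 − rank ∂_4 = (5 − 4) − 0 = 1, and there is no ∂_4, so H_3 ≅ Z.

As a check, the Euler characteristic is 5 − 10 + 10 − 5 = 0, which agrees with 1 − 0 + 0 − 1 = 0.

H_0 = Z,  H_1 = 0,  H_2 = 0,  H_3 = Z.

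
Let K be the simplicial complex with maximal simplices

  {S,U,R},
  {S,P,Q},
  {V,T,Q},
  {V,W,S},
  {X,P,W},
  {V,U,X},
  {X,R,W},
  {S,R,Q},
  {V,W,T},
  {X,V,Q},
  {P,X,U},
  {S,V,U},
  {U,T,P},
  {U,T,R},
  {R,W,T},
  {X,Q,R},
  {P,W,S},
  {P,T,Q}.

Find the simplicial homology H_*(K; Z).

Fix the vertex order P < Q < R < S < T < U < V < W < X and write every simplex with vertices in increasing order. Then dim K = 2 and the simplices of K are:

  0-simplices (9): P, Q, R, S, T, U, V, W, X
  1-simplices (27): PQ, PS, PT, PU, PW, PX, QR, QS, QT, QV, QX, RS, RT, RU, RW, RX, SU, SV, SW, TU, TV, TW, UV, UX, VW, VX, WX
  2-simplices (18): PQS, PQT, PSW, PTU, PUX, PWX, QRS, QRX, QTV, QVX, RSU, RTU, RTW, RWX, SUV, SVW, TVW, UVX

giving chain groups C_0 ≅ Z^9, C_1 ≅ Z^27, C_2 ≅ Z^18.

Boundary ∂_1: C_1 → C_0 is given by ∂[p,q] = [q] − [p]. For instance
  ∂PU = U − P.
The resulting 9×27 matrix has rank 8, and its Smith normal form has invariant factors (1,1,1,1,1,1,1,1).

Boundary ∂_2: C_2 → C_1 maps a triangle to the signed sum of its edges. For instance
  ∂PUX = UX − PX + PU,
  ∂SUV = UV − SV + SU.
As a 27×18 matrix over Z this has rank 17, with invariant factors (1,1,1,1,1,1,1,1,1,1,1,1,1,1,1,1,1).

From H_k ≅ ker(∂_k) / im(∂_{k+1}) we obtain:

  H_0: rank C_0 − rank ∂_1 = 9 − 8 = 1, and the invariant factors of ∂_1 are all 1, so H_0 ≅ Z.
  H_1: rank ker ∂_1 − rank ∂_2 = (27 − 8) − 17 = 2, and the invariant factors of ∂_2 are all 1, so H_1 ≅ Z^2.
  H_2: rank ker ∂_2 − rank ∂_3 = (18 − 17) − 0 = 1, and there is no ∂_3, so H_2 ≅ Z.

(K is a triangulation of the torus T^2.)

H_0 ≅ Z,  H_1 ≅ Z^2,  H_2 ≅ Z.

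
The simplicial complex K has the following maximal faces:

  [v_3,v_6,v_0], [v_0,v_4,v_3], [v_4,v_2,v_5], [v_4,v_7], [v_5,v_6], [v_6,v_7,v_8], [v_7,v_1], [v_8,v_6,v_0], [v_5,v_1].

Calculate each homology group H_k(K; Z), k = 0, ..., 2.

H_0 ≅ Z,  H_1 ≅ Z^3,  H_2 = 0.

K has 9 vertices, 16 edges, 5 triangles.
rank ∂_0 = 0, rank ∂_1 = 8 ⇒ b_0 = 9 − 0 − 8 = 1; all invariant factors of ∂_1 are 1 so no torsion. So H_0 = Z.
rank ∂_1 = 8, rank ∂_2 = 5 ⇒ b_1 = 16 − 8 − 5 = 3; all invariant factors of ∂_2 are 1 so no torsion. So H_1 = Z^3.
rank ∂_2 = 5, rank ∂_3 = 0 ⇒ b_2 = 5 − 5 − 0 = 0. So H_2 = 0.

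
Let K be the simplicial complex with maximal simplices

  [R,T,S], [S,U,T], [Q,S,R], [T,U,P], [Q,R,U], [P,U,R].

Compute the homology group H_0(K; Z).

Order the vertices as P < Q < R < S < T < U. Listing each simplex with vertices in this order, K has dimension 2 with simplices:

  0-simplices (6): P, Q, R, S, T, U
  1-simplices (12): PR, PT, PU, QR, QS, QU, RS, RT, RU, ST, SU, TU
  2-simplices (6): PRU, PTU, QRS, QRU, RST, STU

giving chain groups C_0 ≅ Z^6, C_1 ≅ Z^12, C_2 ≅ Z^6.

The boundary map ∂_1: C_1 → C_0 sends each edge [p,q] (with p < q) to q − p. For instance
  ∂SU = U − S.
As a 6×12 matrix over Z this has rank 5, with invariant factors (1,1,1,1,1).

The boundary map ∂_2: C_2 → C_1 sends each 2-simplex [p,q,r] to [q,r] − [p,r] + [p,q]. For instance
  ∂PTU = TU − PU + PT,
  ∂QRS = RS − QS + QR.
This gives a 12×6 integer matrix of rank 6; reducing to Smith normal form yields diagonal entries (1,1,1,1,1,1).

Computing H_k = (kernel of ∂_k) / (image of ∂_{k+1}):

  H_0: rank C_0 − rank ∂_1 = 6 − 5 = 1, and the invariant factors of ∂_1 are all 1, so H_0 = Z.

H_0 ≅ Z.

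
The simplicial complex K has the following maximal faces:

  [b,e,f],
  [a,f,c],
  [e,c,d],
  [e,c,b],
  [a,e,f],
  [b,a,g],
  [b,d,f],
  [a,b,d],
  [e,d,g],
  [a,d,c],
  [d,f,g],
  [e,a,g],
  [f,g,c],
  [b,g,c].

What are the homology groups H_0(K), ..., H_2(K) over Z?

H_0 ≅ Z,  H_1 ≅ Z^2,  H_2 ≅ Z.

We work with the vertex ordering a < b < c < d < e < f < g. The simplices of K, each written with vertices in increasing order, are:

  0-simplices (7): a, b, c, d, e, f, g
  1-simplices (21): ab, ac, ad, ae, af, ag, bc, bd, be, bf, bg, cd, ce, cf, cg, de, df, dg, ef, eg, fg
  2-simplices (14): abd, abg, acd, acf, aef, aeg, bce, bcg, bdf, bef, cde, cfg, deg, dfg

Hence C_0 ≅ Z^7, C_1 ≅ Z^21, C_2 ≅ Z^14.

Boundary ∂_1: C_1 → C_0 maps an edge to its endpoints' difference, ∂[p,q] = q − p. For instance
  ∂ce = e − c.
The 7×21 boundary matrix has rank 6 and Smith normal form diag(1,1,1,1,1,1).

∂_2: C_2 → C_1 sends each 2-simplex [p,q,r] to [q,r] − [p,r] + [p,q]. For instance
  ∂abg = bg − ag + ab,
  ∂acf = cf − af + ac.
The 21×14 boundary matrix has rank 13 and Smith normal form diag(1,1,1,1,1,1,1,1,1,1,1,1,1).

Now H_k = ker ∂_k / im ∂_{k+1}, so:

  H_0: rank C_0 − rank ∂_1 = 7 − 6 = 1, and the invariant factors of ∂_1 are all 1, so H_0 = Z.
  H_1: rank ker ∂_1 − rank ∂_2 = (21 − 6) − 13 = 2, and the invariant factors of ∂_2 are all 1, so H_1 = Z^2.
  H_2: rank ker ∂_2 − rank ∂_3 = (14 − 13) − 0 = 1, and there is no ∂_3, so H_2 = Z.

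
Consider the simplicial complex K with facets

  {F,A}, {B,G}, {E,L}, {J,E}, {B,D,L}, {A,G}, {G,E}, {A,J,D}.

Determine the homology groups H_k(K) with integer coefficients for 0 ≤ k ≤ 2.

H_0 = Z,  H_1 = Z^3,  H_2 = 0.

Fix the vertex order A < B < D < E < F < G < J < L and write every simplex with vertices in increasing order. Then dim K = 2 and the simplices of K are:

  0-simplices (8): A, B, D, E, F, G, J, L
  1-simplices (12): AD, AF, AG, AJ, BD, BG, BL, DJ, DL, EG, EJ, EL
  2-simplices (2): ADJ, BDL

Hence C_0 ≅ Z^8, C_1 ≅ Z^12, C_2 ≅ Z^2.

Boundary ∂_1: C_1 → C_0 is given by ∂[p,q] = [q] − [p]. For instance
  ∂BG = G − B.
The 8×12 boundary matrix has rank 7 and Smith normal form diag(1,1,1,1,1,1,1).

Boundary ∂_2: C_2 → C_1 acts by ∂[p,q,r] = [q,r] − [p,r] + [p,q]. For instance
  ∂ADJ = DJ − AJ + AD,
  ∂BDL = DL − BL + BD.
The 12×2 boundary matrix has rank 2 and Smith normal form diag(1,1).

Computing H_k = (kernel of ∂_k) / (image of ∂_{k+1}):

  H_0: rank C_0 − rank ∂_1 = 8 − 7 = 1, and the invariant factors of ∂_1 are all 1, so H_0 = Z.
  H_1: rank ker ∂_1 − rank ∂_2 = (12 − 7) − 2 = 3, and the invariant factors of ∂_2 are all 1, so H_1 = Z^3.
  H_2: rank ker ∂_2 − rank ∂_3 = (2 − 2) − 0 = 0, and there is no ∂_3, so H_2 = 0.

As a check, the Euler characteristic is 8 − 12 + 2 = -2, which agrees with 1 − 3 + 0 = -2.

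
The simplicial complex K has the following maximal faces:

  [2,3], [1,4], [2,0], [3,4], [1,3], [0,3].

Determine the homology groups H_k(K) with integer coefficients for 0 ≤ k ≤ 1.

H_0 ≅ Z,  H_1 ≅ Z^2.

We work with the vertex ordering 0 < 1 < 2 < 3 < 4. The simplices of K, each written with vertices in increasing order, are:

  0-simplices (5): [0], [1], [2], [3], [4]
  1-simplices (6): [0,2], [0,3], [1,3], [1,4], [2,3], [3,4]

Hence C_0 ≅ Z^5, C_1 ≅ Z^6.

The boundary map ∂_1: C_1 → C_0 sends each edge [p,q] (with p < q) to q − p. For instance
  ∂[1,3] = [3] − [1].
The 5×6 boundary matrix has rank 4 and Smith normal form diag(1,1,1,1).

Reading off H_k = ker ∂_k / im ∂_{k+1}:

  H_0: rank C_0 − rank ∂_1 = 5 − 4 = 1, and the invariant factors of ∂_1 are all 1, so H_0 = Z.
  H_1: rank ker ∂_1 − rank ∂_2 = (6 − 4) − 0 = 2, and there is no ∂_2, so H_1 = Z^2.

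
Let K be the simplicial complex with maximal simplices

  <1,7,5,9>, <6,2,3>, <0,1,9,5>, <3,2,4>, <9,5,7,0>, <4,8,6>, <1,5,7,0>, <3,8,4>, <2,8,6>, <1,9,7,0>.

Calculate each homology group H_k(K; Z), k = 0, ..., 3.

H_0 ≅ Z^2,  H_1 ≅ Z,  H_2 = 0,  H_3 ≅ Z.

Fix the vertex order 0 < 1 < 2 < 3 < 4 < 5 < 6 < 7 < 8 < 9 and write every simplex with vertices in increasing order. Then dim K = 3 and the simplices of K are:

  0-simplices (10): [0], [1], [2], [3], [4], [5], [6], [7], [8], [9]
  1-simplices (20): [0,1], [0,5], [0,7], [0,9], [1,5], [1,7], [1,9], [2,3], [2,4], [2,6], [2,8], [3,4], [3,6], [3,8], [4,6], [4,8], [5,7], [5,9], [6,8], [7,9]
  2-simplices (15): [0,1,5], [0,1,7], [0,1,9], [0,5,7], [0,5,9], [0,7,9], [1,5,7], [1,5,9], [1,7,9], [2,3,4], [2,3,6], [2,6,8], [3,4,8], [4,6,8], [5,7,9]
  3-simplices (5): [0,1,5,7], [0,1,5,9], [0,1,7,9], [0,5,7,9], [1,5,7,9]

Hence C_0 ≅ Z^10, C_1 ≅ Z^20, C_2 ≅ Z^15, C_3 ≅ Z^5.

Boundary ∂_1: C_1 → C_0 sends each edge [p,q] (with p < q) to q − p. For instance
  ∂[7,9] = [9] − [7].
The resulting 10×20 matrix has rank 8, and its Smith normal form has invariant factors (1,1,1,1,1,1,1,1).

Boundary ∂_2: C_2 → C_1 sends each 2-simplex [p,q,r] to [q,r] − [p,r] + [p,q]. For instance
  ∂[0,5,9] = [5,9] − [0,9] + [0,5],
  ∂[0,1,9] = [1,9] − [0,9] + [0,1].
The 20×15 boundary matrix has rank 11 and Smith normal form diag(1,1,1,1,1,1,1,1,1,1,1).

∂_3: C_3 → C_2 sends each 3-simplex σ to the alternating sum Σ_i (−1)^i (σ with its i-th vertex removed). For instance
  ∂[0,1,5,9] = [1,5,9] − [0,5,9] + [0,1,9] − [0,1,5],
  ∂[0,1,7,9] = [1,7,9] − [0,7,9] + [0,1,9] − [0,1,7].
This gives a 15×5 integer matrix of rank 4; reducing to Smith normal form yields diagonal entries (1,1,1,1).

Now H_k = ker ∂_k / im ∂_{k+1}, so:

  H_0: rank C_0 − rank ∂_1 = 10 − 8 = 2, and the invariant factors of ∂_1 are all 1, so H_0 ≅ Z^2.
  H_1: rank ker ∂_1 − rank ∂_2 = (20 − 8) − 11 = 1, and the invariant factors of ∂_2 are all 1, so H_1 ≅ Z.
  H_2: rank ker ∂_2 − rank ∂_3 = (15 − 11) − 4 = 0, and the invariant factors of ∂_3 are all 1, so H_2 ≅ 0.
  H_3: rank ker ∂_3 − rank ∂_4 = (5 − 4) − 0 = 1, and there is no ∂_4, so H_3 ≅ Z.

(K is a triangulation of the disjoint union of the Möbius band and the 3-sphere S^3.)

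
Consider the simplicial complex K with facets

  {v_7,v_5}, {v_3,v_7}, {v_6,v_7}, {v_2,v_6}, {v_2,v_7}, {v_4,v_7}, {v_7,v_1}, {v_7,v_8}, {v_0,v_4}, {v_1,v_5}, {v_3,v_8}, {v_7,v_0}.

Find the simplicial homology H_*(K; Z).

Fix the vertex order v_0 < v_1 < v_2 < v_3 < v_4 < v_5 < v_6 < v_7 < v_8 and write every simplex with vertices in increasing order. Then dim K = 1 and the simplices of K are:

  0-simplices (9): [v_0], [v_1], [v_2], [v_3], [v_4], [v_5], [v_6], [v_7], [v_8]
  1-simplices (12): [v_0,v_4], [v_0,v_7], [v_1,v_5], [v_1,v_7], [v_2,v_6], [v_2,v_7], [v_3,v_7], [v_3,v_8], [v_4,v_7], [v_5,v_7], [v_6,v_7], [v_7,v_8]

so the chain groups are C_0 ≅ Z^9, C_1 ≅ Z^12.

The boundary map ∂_1: C_1 → C_0 sends each edge [p,q] (with p < q) to q − p. For instance
  ∂[v_2,v_6] = [v_6] − [v_2].
This gives a 9×12 integer matrix of rank 8; reducing to Smith normal form yields diagonal entries (1,1,1,1,1,1,1,1).

Computing H_k = (kernel of ∂_k) / (image of ∂_{k+1}):

  H_0: rank C_0 − rank ∂_1 = 9 − 8 = 1, and the invariant factors of ∂_1 are all 1, so H_0 = Z.
  H_1: rank ker ∂_1 − rank ∂_2 = (12 − 8) − 0 = 4, and there is no ∂_2, so H_1 = Z^4.

(K is a triangulation of a wedge of 4 circles.)

H_0 ≅ Z,  H_1 ≅ Z^4.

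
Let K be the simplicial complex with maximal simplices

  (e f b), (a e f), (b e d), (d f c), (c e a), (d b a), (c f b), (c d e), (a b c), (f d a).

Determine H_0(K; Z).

K has 6 vertices, 15 edges, 10 triangles.
rank ∂_0 = 0, rank ∂_1 = 5 ⇒ b_0 = 6 − 0 − 5 = 1; all invariant factors of ∂_1 are 1 so no torsion. So H_0 ≅ Z.

H_0 ≅ Z.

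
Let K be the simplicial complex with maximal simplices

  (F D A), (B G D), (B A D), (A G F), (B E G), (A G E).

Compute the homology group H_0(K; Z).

We work with the vertex ordering A < B < D < E < F < G. The simplices of K, each written with vertices in increasing order, are:

  0-simplices (6): A, B, D, E, F, G
  1-simplices (12): AB, AD, AE, AF, AG, BD, BE, BG, DF, DG, EG, FG
  2-simplices (6): ABD, ADF, AEG, AFG, BDG, BEG

Hence C_0 ≅ Z^6, C_1 ≅ Z^12, C_2 ≅ Z^6.

The boundary map ∂_1: C_1 → C_0 sends each edge [p,q] (with p < q) to q − p.
The resulting 6×12 matrix has rank 5, and its Smith normal form has invariant factors (1,1,1,1,1).

Boundary ∂_2: C_2 → C_1 maps a triangle to the signed sum of its edges. For instance
  ∂AFG = FG − AG + AF,
  ∂ABD = BD − AD + AB.
The resulting 12×6 matrix has rank 6, and its Smith normal form has invariant factors (1,1,1,1,1,1).

Reading off H_k = ker ∂_k / im ∂_{k+1}:

  H_0: rank C_0 − rank ∂_1 = 6 − 5 = 1, and the invariant factors of ∂_1 are all 1, so H_0 = Z.

H_0 ≅ Z.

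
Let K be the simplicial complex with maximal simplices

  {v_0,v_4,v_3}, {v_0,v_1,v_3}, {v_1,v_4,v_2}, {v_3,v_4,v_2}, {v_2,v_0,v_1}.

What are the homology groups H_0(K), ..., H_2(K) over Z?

H_0 ≅ Z,  H_1 ≅ Z,  H_2 = 0.

Order the vertices as v_0 < v_1 < v_2 < v_3 < v_4. Listing each simplex with vertices in this order, K has dimension 2 with simplices:

  0-simplices (5): [v_0], [v_1], [v_2], [v_3], [v_4]
  1-simplices (10): [v_0,v_1], [v_0,v_2], [v_0,v_3], [v_0,v_4], [v_1,v_2], [v_1,v_3], [v_1,v_4], [v_2,v_3], [v_2,v_4], [v_3,v_4]
  2-simplices (5): [v_0,v_1,v_2], [v_0,v_1,v_3], [v_0,v_3,v_4], [v_1,v_2,v_4], [v_2,v_3,v_4]

so the chain groups are C_0 ≅ Z^5, C_1 ≅ Z^10, C_2 ≅ Z^5.

∂_1: C_1 → C_0 sends each edge [p,q] (with p < q) to q − p. For instance
  ∂[v_3,v_4] = [v_4] − [v_3].
The resulting 5×10 matrix has rank 4, and its Smith normal form has invariant factors (1,1,1,1).

∂_2: C_2 → C_1 acts by ∂[p,q,r] = [q,r] − [p,r] + [p,q]. For instance
  ∂[v_0,v_1,v_2] = [v_1,v_2] − [v_0,v_2] + [v_0,v_1],
  ∂[v_2,v_3,v_4] = [v_3,v_4] − [v_2,v_4] + [v_2,v_3].
The resulting 10×5 matrix has rank 5, and its Smith normal form has invariant factors (1,1,1,1,1).

Now H_k = ker ∂_k / im ∂_{k+1}, so:

  H_0: rank C_0 − rank ∂_1 = 5 − 4 = 1, and the invariant factors of ∂_1 are all 1, so H_0 ≅ Z.
  H_1: rank ker ∂_1 − rank ∂_2 = (10 − 4) − 5 = 1, and the invariant factors of ∂_2 are all 1, so H_1 ≅ Z.
  H_2: rank ker ∂_2 − rank ∂_3 = (5 − 5) − 0 = 0, and there is no ∂_3, so H_2 ≅ 0.

As a check, the Euler characteristic is 5 − 10 + 5 = 0, which agrees with 1 − 1 + 0 = 0.
(K is a triangulation of the Möbius band.)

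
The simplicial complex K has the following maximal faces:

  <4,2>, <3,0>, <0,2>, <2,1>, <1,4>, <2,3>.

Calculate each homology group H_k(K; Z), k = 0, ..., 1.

H_0 = Z,  H_1 = Z^2.

We work with the vertex ordering 0 < 1 < 2 < 3 < 4. The simplices of K, each written with vertices in increasing order, are:

  0-simplices (5): [0], [1], [2], [3], [4]
  1-simplices (6): [0,2], [0,3], [1,2], [1,4], [2,3], [2,4]

giving chain groups C_0 ≅ Z^5, C_1 ≅ Z^6.

The boundary map ∂_1: C_1 → C_0 sends each edge [p,q] (with p < q) to q − p. For instance
  ∂[0,3] = [3] − [0].
The resulting 5×6 matrix has rank 4, and its Smith normal form has invariant factors (1,1,1,1).

From H_k ≅ ker(∂_k) / im(∂_{k+1}) we obtain:

  H_0: rank C_0 − rank ∂_1 = 5 − 4 = 1, and the invariant factors of ∂_1 are all 1, so H_0 = Z.
  H_1: rank ker ∂_1 − rank ∂_2 = (6 − 4) − 0 = 2, and there is no ∂_2, so H_1 = Z^2.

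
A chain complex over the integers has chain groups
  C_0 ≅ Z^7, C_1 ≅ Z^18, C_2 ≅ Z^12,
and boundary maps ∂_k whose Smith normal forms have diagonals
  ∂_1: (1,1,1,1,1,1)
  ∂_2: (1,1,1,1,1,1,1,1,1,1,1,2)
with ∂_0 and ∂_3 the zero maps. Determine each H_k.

H_0: b_0 = 7 − 0 − 6 = 1; torsion from ∂_1 factors > 1: none. So H_0 = Z.
H_1: b_1 = 18 − 6 − 12 = 0; torsion from ∂_2 factors > 1: [2]. So H_1 = Z/2.
H_2: b_2 = 12 − 12 − 0 = 0; torsion from ∂_3 factors > 1: none. So H_2 = 0.

H_0 = Z,  H_1 = Z/2,  H_2 = 0.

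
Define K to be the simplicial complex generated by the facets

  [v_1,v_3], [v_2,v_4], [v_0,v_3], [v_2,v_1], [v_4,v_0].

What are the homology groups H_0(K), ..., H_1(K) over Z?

Order the vertices as v_0 < v_1 < v_2 < v_3 < v_4. Listing each simplex with vertices in this order, K has dimension 1 with simplices:

  0-simplices (5): [v_0], [v_1], [v_2], [v_3], [v_4]
  1-simplices (5): [v_0,v_3], [v_0,v_4], [v_1,v_2], [v_1,v_3], [v_2,v_4]

Hence C_0 ≅ Z^5, C_1 ≅ Z^5.

The boundary map ∂_1: C_1 → C_0 maps an edge to its endpoints' difference, ∂[p,q] = q − p. For instance
  ∂[v_1,v_2] = [v_2] − [v_1].
The 5×5 boundary matrix has rank 4 and Smith normal form diag(1,1,1,1).

From H_k ≅ ker(∂_k) / im(∂_{k+1}) we obtain:

  H_0: rank C_0 − rank ∂_1 = 5 − 4 = 1, and the invariant factors of ∂_1 are all 1, so H_0 ≅ Z.
  H_1: rank ker ∂_1 − rank ∂_2 = (5 − 4) − 0 = 1, and there is no ∂_2, so H_1 ≅ Z.

(K is a triangulation of the circle S^1.)

H_0 = Z,  H_1 = Z.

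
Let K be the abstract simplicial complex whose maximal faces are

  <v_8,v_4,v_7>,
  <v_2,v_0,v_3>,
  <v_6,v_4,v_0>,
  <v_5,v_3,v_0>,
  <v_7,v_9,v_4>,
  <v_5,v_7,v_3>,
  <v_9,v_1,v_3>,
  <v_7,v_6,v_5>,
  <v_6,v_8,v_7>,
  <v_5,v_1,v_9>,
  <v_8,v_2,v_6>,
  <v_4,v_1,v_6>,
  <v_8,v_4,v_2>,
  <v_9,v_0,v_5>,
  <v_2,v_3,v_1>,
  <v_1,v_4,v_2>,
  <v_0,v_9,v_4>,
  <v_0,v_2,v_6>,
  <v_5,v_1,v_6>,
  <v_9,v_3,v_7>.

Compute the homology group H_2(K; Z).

H_2 ≅ 0.

K has 10 vertices, 30 edges, 20 triangles.
rank ∂_2 = 20, rank ∂_3 = 0 ⇒ b_2 = 20 − 20 − 0 = 0. So H_2 = 0.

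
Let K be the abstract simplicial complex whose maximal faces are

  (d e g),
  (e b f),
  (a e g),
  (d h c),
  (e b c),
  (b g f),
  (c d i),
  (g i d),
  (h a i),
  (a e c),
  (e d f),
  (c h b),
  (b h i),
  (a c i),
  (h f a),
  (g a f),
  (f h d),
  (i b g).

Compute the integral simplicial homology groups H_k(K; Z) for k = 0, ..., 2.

Order the vertices as a < b < c < d < e < f < g < h < i. Listing each simplex with vertices in this order, K has dimension 2 with simplices:

  0-simplices (9): a, b, c, d, e, f, g, h, i
  1-simplices (27): ac, ae, af, ag, ah, ai, bc, be, bf, bg, bh, bi, cd, ce, ch, ci, de, df, dg, dh, di, ef, eg, fg, fh, gi, hi
  2-simplices (18): ace, aci, aeg, afg, afh, ahi, bce, bch, bef, bfg, bgi, bhi, cdh, cdi, def, deg, dfh, dgi

giving chain groups C_0 ≅ Z^9, C_1 ≅ Z^27, C_2 ≅ Z^18.

Boundary ∂_1: C_1 → C_0 is given by ∂[p,q] = [q] − [p].
As a 9×27 matrix over Z this has rank 8, with invariant factors (1,1,1,1,1,1,1,1).

Boundary ∂_2: C_2 → C_1 sends each 2-simplex [p,q,r] to [q,r] − [p,r] + [p,q]. For instance
  ∂bef = ef − bf + be,
  ∂afg = fg − ag + af.
The 27×18 boundary matrix has rank 18 and Smith normal form diag(1,1,1,1,1,1,1,1,1,1,1,1,1,1,1,1,1,2).

From H_k ≅ ker(∂_k) / im(∂_{k+1}) we obtain:

  H_0: rank C_0 − rank ∂_1 = 9 − 8 = 1, and the invariant factors of ∂_1 are all 1, so H_0 = Z.
  H_1: rank ker ∂_1 − rank ∂_2 = (27 − 8) − 18 = 1, and ∂_2 has invariant factor 2 > 1, so H_1 = Z ⊕ Z_2.
  H_2: rank ker ∂_2 − rank ∂_3 = (18 − 18) − 0 = 0, and there is no ∂_3, so H_2 = 0.

(K is a triangulation of the Klein bottle.)

H_0 = Z,  H_1 = Z ⊕ Z_2,  H_2 = 0.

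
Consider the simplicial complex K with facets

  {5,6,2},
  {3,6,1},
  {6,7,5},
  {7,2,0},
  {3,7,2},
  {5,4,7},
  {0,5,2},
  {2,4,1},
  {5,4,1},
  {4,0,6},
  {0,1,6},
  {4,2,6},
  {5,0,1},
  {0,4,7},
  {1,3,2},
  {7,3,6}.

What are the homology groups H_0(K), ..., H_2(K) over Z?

H_0 ≅ Z,  H_1 ≅ Z^2,  H_2 ≅ Z.

Order the vertices as 0 < 1 < 2 < 3 < 4 < 5 < 6 < 7. Listing each simplex with vertices in this order, K has dimension 2 with simplices:

  0-simplices (8): [0], [1], [2], [3], [4], [5], [6], [7]
  1-simplices (24): (24 of them)
  2-simplices (16): [0,1,5], [0,1,6], [0,2,5], [0,2,7], [0,4,6], [0,4,7], [1,2,3], [1,2,4], [1,3,6], [1,4,5], [2,3,7], [2,4,6], [2,5,6], [3,6,7], [4,5,7], [5,6,7]

giving chain groups C_0 ≅ Z^8, C_1 ≅ Z^24, C_2 ≅ Z^16.

The boundary map ∂_1: C_1 → C_0 is given by ∂[p,q] = [q] − [p].
As a 8×24 matrix over Z this has rank 7, with invariant factors (1,1,1,1,1,1,1).

Boundary ∂_2: C_2 → C_1 sends each 2-simplex [p,q,r] to [q,r] − [p,r] + [p,q]. For instance
  ∂[0,4,7] = [4,7] − [0,7] + [0,4],
  ∂[0,4,6] = [4,6] − [0,6] + [0,4].
The 24×16 boundary matrix has rank 15 and Smith normal form diag(1,1,1,1,1,1,1,1,1,1,1,1,1,1,1).

Computing H_k = (kernel of ∂_k) / (image of ∂_{k+1}):

  H_0: rank C_0 − rank ∂_1 = 8 − 7 = 1, and the invariant factors of ∂_1 are all 1, so H_0 ≅ Z.
  H_1: rank ker ∂_1 − rank ∂_2 = (24 − 7) − 15 = 2, and the invariant factors of ∂_2 are all 1, so H_1 ≅ Z^2.
  H_2: rank ker ∂_2 − rank ∂_3 = (16 − 15) − 0 = 1, and there is no ∂_3, so H_2 ≅ Z.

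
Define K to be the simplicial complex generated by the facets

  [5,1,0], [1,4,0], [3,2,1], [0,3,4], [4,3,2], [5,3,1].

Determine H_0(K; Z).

Fix the vertex order 0 < 1 < 2 < 3 < 4 < 5 and write every simplex with vertices in increasing order. Then dim K = 2 and the simplices of K are:

  0-simplices (6): [0], [1], [2], [3], [4], [5]
  1-simplices (12): [0,1], [0,3], [0,4], [0,5], [1,2], [1,3], [1,4], [1,5], [2,3], [2,4], [3,4], [3,5]
  2-simplices (6): [0,1,4], [0,1,5], [0,3,4], [1,2,3], [1,3,5], [2,3,4]

giving chain groups C_0 ≅ Z^6, C_1 ≅ Z^12, C_2 ≅ Z^6.

Boundary ∂_1: C_1 → C_0 is given by ∂[p,q] = [q] − [p]. For instance
  ∂[3,4] = [4] − [3].
This gives a 6×12 integer matrix of rank 5; reducing to Smith normal form yields diagonal entries (1,1,1,1,1).

Boundary ∂_2: C_2 → C_1 maps a triangle to the signed sum of its edges. For instance
  ∂[0,3,4] = [3,4] − [0,4] + [0,3],
  ∂[2,3,4] = [3,4] − [2,4] + [2,3].
This gives a 12×6 integer matrix of rank 6; reducing to Smith normal form yields diagonal entries (1,1,1,1,1,1).

Reading off H_k = ker ∂_k / im ∂_{k+1}:

  H_0: rank C_0 − rank ∂_1 = 6 − 5 = 1, and the invariant factors of ∂_1 are all 1, so H_0 ≅ Z.

H_0 ≅ Z.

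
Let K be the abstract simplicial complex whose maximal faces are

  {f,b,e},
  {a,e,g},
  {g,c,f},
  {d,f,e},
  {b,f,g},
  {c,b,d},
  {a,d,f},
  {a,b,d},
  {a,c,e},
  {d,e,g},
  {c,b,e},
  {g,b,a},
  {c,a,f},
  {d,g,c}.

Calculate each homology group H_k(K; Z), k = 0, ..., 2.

Take the total order a < b < c < d < e < f < g on the vertex set. Then K (dimension 2) consists of the simplices:

  0-simplices (7): a, b, c, d, e, f, g
  1-simplices (21): ab, ac, ad, ae, af, ag, bc, bd, be, bf, bg, cd, ce, cf, cg, de, df, dg, ef, eg, fg
  2-simplices (14): abd, abg, ace, acf, adf, aeg, bcd, bce, bef, bfg, cdg, cfg, def, deg

Hence C_0 ≅ Z^7, C_1 ≅ Z^21, C_2 ≅ Z^14.

∂_1: C_1 → C_0 is given by ∂[p,q] = [q] − [p]. For instance
  ∂eg = g − e.
The 7×21 boundary matrix has rank 6 and Smith normal form diag(1,1,1,1,1,1).

∂_2: C_2 → C_1 maps a triangle to the signed sum of its edges. For instance
  ∂deg = eg − dg + de,
  ∂bef = ef − bf + be.
As a 21×14 matrix over Z this has rank 13, with invariant factors (1,1,1,1,1,1,1,1,1,1,1,1,1).

Computing H_k = (kernel of ∂_k) / (image of ∂_{k+1}):

  H_0: rank C_0 − rank ∂_1 = 7 − 6 = 1, and the invariant factors of ∂_1 are all 1, so H_0 = Z.
  H_1: rank ker ∂_1 − rank ∂_2 = (21 − 6) − 13 = 2, and the invariant factors of ∂_2 are all 1, so H_1 = Z^2.
  H_2: rank ker ∂_2 − rank ∂_3 = (14 − 13) − 0 = 1, and there is no ∂_3, so H_2 = Z.

H_0 ≅ Z,  H_1 ≅ Z^2,  H_2 ≅ Z.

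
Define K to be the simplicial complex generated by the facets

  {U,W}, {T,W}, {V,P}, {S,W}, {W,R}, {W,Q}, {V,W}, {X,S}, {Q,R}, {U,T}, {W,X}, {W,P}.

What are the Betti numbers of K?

b_0 = 1, b_1 = 4.

We work with the vertex ordering P < Q < R < S < T < U < V < W < X. The simplices of K, each written with vertices in increasing order, are:

  0-simplices (9): P, Q, R, S, T, U, V, W, X
  1-simplices (12): PV, PW, QR, QW, RW, SW, SX, TU, TW, UW, VW, WX

Hence C_0 ≅ Z^9, C_1 ≅ Z^12.

The boundary map ∂_1: C_1 → C_0 is given by ∂[p,q] = [q] − [p]. For instance
  ∂TW = W − T.
The 9×12 boundary matrix has rank 8 and Smith normal form diag(1,1,1,1,1,1,1,1).

From H_k ≅ ker(∂_k) / im(∂_{k+1}) we obtain:

  H_0: rank C_0 − rank ∂_1 = 9 − 8 = 1, and the invariant factors of ∂_1 are all 1, so H_0 = Z.
  H_1: rank ker ∂_1 − rank ∂_2 = (12 − 8) − 0 = 4, and there is no ∂_2, so H_1 = Z^4.

Hence the Betti numbers are b_0 = 1, b_1 = 4.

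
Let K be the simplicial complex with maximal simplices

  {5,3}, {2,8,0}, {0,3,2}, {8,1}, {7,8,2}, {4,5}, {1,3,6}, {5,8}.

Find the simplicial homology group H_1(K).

H_1 ≅ Z^2.

Take the total order 0 < 1 < 2 < 3 < 4 < 5 < 6 < 7 < 8 on the vertex set. Then K (dimension 2) consists of the simplices:

  0-simplices (9): [0], [1], [2], [3], [4], [5], [6], [7], [8]
  1-simplices (14): [0,2], [0,3], [0,8], [1,3], [1,6], [1,8], [2,3], [2,7], [2,8], [3,5], [3,6], [4,5], [5,8], [7,8]
  2-simplices (4): [0,2,3], [0,2,8], [1,3,6], [2,7,8]

Hence C_0 ≅ Z^9, C_1 ≅ Z^14, C_2 ≅ Z^4.

∂_1: C_1 → C_0 sends each edge [p,q] (with p < q) to q − p. For instance
  ∂[1,8] = [8] − [1].
This gives a 9×14 integer matrix of rank 8; reducing to Smith normal form yields diagonal entries (1,1,1,1,1,1,1,1).

Boundary ∂_2: C_2 → C_1 acts by ∂[p,q,r] = [q,r] − [p,r] + [p,q]. For instance
  ∂[0,2,3] = [2,3] − [0,3] + [0,2],
  ∂[1,3,6] = [3,6] − [1,6] + [1,3].
As a 14×4 matrix over Z this has rank 4, with invariant factors (1,1,1,1).

From H_k ≅ ker(∂_k) / im(∂_{k+1}) we obtain:

  H_1: rank ker ∂_1 − rank ∂_2 = (14 − 8) − 4 = 2, and the invariant factors of ∂_2 are all 1, so H_1 ≅ Z^2.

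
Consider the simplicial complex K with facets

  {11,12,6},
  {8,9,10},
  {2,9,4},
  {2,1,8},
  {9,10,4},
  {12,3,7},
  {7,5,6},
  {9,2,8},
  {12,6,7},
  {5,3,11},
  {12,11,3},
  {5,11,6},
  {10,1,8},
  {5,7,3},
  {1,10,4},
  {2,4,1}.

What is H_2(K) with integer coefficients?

H_2 ≅ Z^2.

Take the total order 1 < 2 < 3 < 4 < 5 < 6 < 7 < 8 < 9 < 10 < 11 < 12 on the vertex set. Then K (dimension 2) consists of the simplices:

  0-simplices (12): [1], [2], [3], [4], [5], [6], [7], [8], [9], [10], [11], [12]
  1-simplices (24): (24 of them)
  2-simplices (16): [1,2,4], [1,2,8], [1,4,10], [1,8,10], [2,4,9], [2,8,9], [3,5,7], [3,5,11], [3,7,12], [3,11,12], [4,9,10], [5,6,7], [5,6,11], [6,7,12], [6,11,12], [8,9,10]

giving chain groups C_0 ≅ Z^12, C_1 ≅ Z^24, C_2 ≅ Z^16.

∂_1: C_1 → C_0 sends each edge [p,q] (with p < q) to q − p.
As a 12×24 matrix over Z this has rank 10, with invariant factors (1,1,1,1,1,1,1,1,1,1).

∂_2: C_2 → C_1 sends each 2-simplex [p,q,r] to [q,r] − [p,r] + [p,q]. For instance
  ∂[2,8,9] = [8,9] − [2,9] + [2,8],
  ∂[1,2,8] = [2,8] − [1,8] + [1,2].
The resulting 24×16 matrix has rank 14, and its Smith normal form has invariant factors (1,1,1,1,1,1,1,1,1,1,1,1,1,1).

Computing H_k = (kernel of ∂_k) / (image of ∂_{k+1}):

  H_2: rank ker ∂_2 − rank ∂_3 = (16 − 14) − 0 = 2, and there is no ∂_3, so H_2 = Z^2.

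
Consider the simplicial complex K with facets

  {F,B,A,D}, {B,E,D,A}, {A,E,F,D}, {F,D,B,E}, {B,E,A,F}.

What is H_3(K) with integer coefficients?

We work with the vertex ordering A < B < D < E < F. The simplices of K, each written with vertices in increasing order, are:

  0-simplices (5): A, B, D, E, F
  1-simplices (10): AB, AD, AE, AF, BD, BE, BF, DE, DF, EF
  2-simplices (10): ABD, ABE, ABF, ADE, ADF, AEF, BDE, BDF, BEF, DEF
  3-simplices (5): ABDE, ABDF, ABEF, ADEF, BDEF

so the chain groups are C_0 ≅ Z^5, C_1 ≅ Z^10, C_2 ≅ Z^10, C_3 ≅ Z^5.

Boundary ∂_1: C_1 → C_0 is given by ∂[p,q] = [q] − [p]. For instance
  ∂AF = F − A.
The 5×10 boundary matrix has rank 4 and Smith normal form diag(1,1,1,1).

∂_2: C_2 → C_1 acts by ∂[p,q,r] = [q,r] − [p,r] + [p,q]. For instance
  ∂BDF = DF − BF + BD,
  ∂BDE = DE − BE + BD.
The 10×10 boundary matrix has rank 6 and Smith normal form diag(1,1,1,1,1,1).

The boundary map ∂_3: C_3 → C_2 sends each 3-simplex σ to the alternating sum Σ_i (−1)^i (σ with its i-th vertex removed). For instance
  ∂BDEF = DEF − BEF + BDF − BDE,
  ∂ADEF = DEF − AEF + ADF − ADE.
The 10×5 boundary matrix has rank 4 and Smith normal form diag(1,1,1,1).

Now H_k = ker ∂_k / im ∂_{k+1}, so:

  H_3: rank ker ∂_3 − rank ∂_4 = (5 − 4) − 0 = 1, and there is no ∂_4, so H_3 = Z.

H_3 ≅ Z.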